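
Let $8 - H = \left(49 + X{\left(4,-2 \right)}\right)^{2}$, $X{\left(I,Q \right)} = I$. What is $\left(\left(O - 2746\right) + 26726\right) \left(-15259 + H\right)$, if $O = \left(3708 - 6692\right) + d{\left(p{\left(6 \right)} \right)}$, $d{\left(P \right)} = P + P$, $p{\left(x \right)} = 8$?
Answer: $-379476720$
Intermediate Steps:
$d{\left(P \right)} = 2 P$
$O = -2968$ ($O = \left(3708 - 6692\right) + 2 \cdot 8 = -2984 + 16 = -2968$)
$H = -2801$ ($H = 8 - \left(49 + 4\right)^{2} = 8 - 53^{2} = 8 - 2809 = -2801$)
$\left(\left(O - 2746\right) + 26726\right) \left(-15259 + H\right) = \left(\left(-2968 - 2746\right) + 26726\right) \left(-15259 - 2801\right) = \left(\left(-2968 - 2746\right) + 26726\right) \left(-18060\right) = \left(-5714 + 26726\right) \left(-18060\right) = 21012 \left(-18060\right) = -379476720$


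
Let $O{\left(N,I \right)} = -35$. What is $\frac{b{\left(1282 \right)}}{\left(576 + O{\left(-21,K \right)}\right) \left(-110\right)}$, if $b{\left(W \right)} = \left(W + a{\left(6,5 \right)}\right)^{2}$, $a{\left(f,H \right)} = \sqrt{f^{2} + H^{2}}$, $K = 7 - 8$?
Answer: $- \frac{\left(1282 + \sqrt{61}\right)^{2}}{59510} \approx -27.955$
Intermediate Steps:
$K = -1$
$a{\left(f,H \right)} = \sqrt{H^{2} + f^{2}}$
$b{\left(W \right)} = \left(W + \sqrt{61}\right)^{2}$ ($b{\left(W \right)} = \left(W + \sqrt{5^{2} + 6^{2}}\right)^{2} = \left(W + \sqrt{25 + 36}\right)^{2} = \left(W + \sqrt{61}\right)^{2}$)
$\frac{b{\left(1282 \right)}}{\left(576 + O{\left(-21,K \right)}\right) \left(-110\right)} = \frac{\left(1282 + \sqrt{61}\right)^{2}}{\left(576 - 35\right) \left(-110\right)} = \frac{\left(1282 + \sqrt{61}\right)^{2}}{541 \left(-110\right)} = \frac{\left(1282 + \sqrt{61}\right)^{2}}{-59510} = \left(1282 + \sqrt{61}\right)^{2} \left(- \frac{1}{59510}\right) = - \frac{\left(1282 + \sqrt{61}\right)^{2}}{59510}$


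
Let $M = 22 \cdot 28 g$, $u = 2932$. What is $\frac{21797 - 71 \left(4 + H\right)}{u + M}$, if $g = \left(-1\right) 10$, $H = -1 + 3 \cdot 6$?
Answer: $- \frac{10153}{1614} \approx -6.2906$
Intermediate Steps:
$H = 17$ ($H = -1 + 18 = 17$)
$g = -10$
$M = -6160$ ($M = 22 \cdot 28 \left(-10\right) = 616 \left(-10\right) = -6160$)
$\frac{21797 - 71 \left(4 + H\right)}{u + M} = \frac{21797 - 71 \left(4 + 17\right)}{2932 - 6160} = \frac{21797 - 1491}{-3228} = \left(21797 - 1491\right) \left(- \frac{1}{3228}\right) = 20306 \left(- \frac{1}{3228}\right) = - \frac{10153}{1614}$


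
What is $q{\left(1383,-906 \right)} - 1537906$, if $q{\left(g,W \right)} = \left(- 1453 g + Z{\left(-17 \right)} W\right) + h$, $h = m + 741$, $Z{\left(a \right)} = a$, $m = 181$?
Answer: $-3531081$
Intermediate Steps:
$h = 922$ ($h = 181 + 741 = 922$)
$q{\left(g,W \right)} = 922 - 1453 g - 17 W$ ($q{\left(g,W \right)} = \left(- 1453 g - 17 W\right) + 922 = 922 - 1453 g - 17 W$)
$q{\left(1383,-906 \right)} - 1537906 = \left(922 - 2009499 - -15402\right) - 1537906 = \left(922 - 2009499 + 15402\right) - 1537906 = -1993175 - 1537906 = -3531081$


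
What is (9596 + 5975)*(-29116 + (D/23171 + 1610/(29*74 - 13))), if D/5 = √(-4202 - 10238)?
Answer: -967002979078/2133 + 2958490*I*√10/23171 ≈ -4.5335e+8 + 403.76*I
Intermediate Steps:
D = 190*I*√10 (D = 5*√(-4202 - 10238) = 5*√(-14440) = 5*(38*I*√10) = 190*I*√10 ≈ 600.83*I)
(9596 + 5975)*(-29116 + (D/23171 + 1610/(29*74 - 13))) = (9596 + 5975)*(-29116 + ((190*I*√10)/23171 + 1610/(29*74 - 13))) = 15571*(-29116 + ((190*I*√10)*(1/23171) + 1610/(2146 - 13))) = 15571*(-29116 + (190*I*√10/23171 + 1610/2133)) = 15571*(-29116 + (1610/2133 + 190*I*√10/23171)) = 15571*(-62102818/2133 + 190*I*√10/23171) = -967002979078/2133 + 2958490*I*√10/23171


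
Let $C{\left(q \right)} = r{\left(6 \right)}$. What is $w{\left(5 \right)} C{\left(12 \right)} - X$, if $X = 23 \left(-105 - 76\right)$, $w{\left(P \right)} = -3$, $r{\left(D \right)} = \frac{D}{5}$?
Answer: $\frac{20797}{5} \approx 4159.4$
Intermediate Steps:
$r{\left(D \right)} = \frac{D}{5}$ ($r{\left(D \right)} = D \frac{1}{5} = \frac{D}{5}$)
$C{\left(q \right)} = \frac{6}{5}$ ($C{\left(q \right)} = \frac{1}{5} \cdot 6 = \frac{6}{5}$)
$X = -4163$ ($X = 23 \left(-181\right) = -4163$)
$w{\left(5 \right)} C{\left(12 \right)} - X = \left(-3\right) \frac{6}{5} - -4163 = - \frac{18}{5} + 4163 = \frac{20797}{5}$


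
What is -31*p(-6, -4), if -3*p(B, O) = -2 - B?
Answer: 124/3 ≈ 41.333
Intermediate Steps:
p(B, O) = 2/3 + B/3 (p(B, O) = -(-2 - B)/3 = 2/3 + B/3)
-31*p(-6, -4) = -31*(2/3 + (1/3)*(-6)) = -31*(2/3 - 2) = -31*(-4/3) = 124/3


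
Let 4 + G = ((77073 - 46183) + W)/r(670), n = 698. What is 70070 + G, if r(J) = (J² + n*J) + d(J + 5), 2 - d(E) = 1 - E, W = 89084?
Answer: 32133588775/458618 ≈ 70066.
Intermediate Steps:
d(E) = 1 + E (d(E) = 2 - (1 - E) = 2 + (-1 + E) = 1 + E)
r(J) = 6 + J² + 699*J (r(J) = (J² + 698*J) + (1 + (J + 5)) = (J² + 698*J) + (1 + (5 + J)) = (J² + 698*J) + (6 + J) = 6 + J² + 699*J)
G = -1774485/458618 (G = -4 + ((77073 - 46183) + 89084)/(6 + 670² + 699*670) = -4 + (30890 + 89084)/(6 + 448900 + 468330) = -4 + 119974/917236 = -4 + 119974*(1/917236) = -4 + 59987/458618 = -1774485/458618 ≈ -3.8692)
70070 + G = 70070 - 1774485/458618 = 32133588775/458618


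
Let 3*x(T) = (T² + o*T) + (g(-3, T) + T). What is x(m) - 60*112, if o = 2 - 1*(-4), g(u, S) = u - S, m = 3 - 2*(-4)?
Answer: -19976/3 ≈ -6658.7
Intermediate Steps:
m = 11 (m = 3 + 8 = 11)
o = 6 (o = 2 + 4 = 6)
x(T) = -1 + 2*T + T²/3 (x(T) = ((T² + 6*T) + ((-3 - T) + T))/3 = ((T² + 6*T) - 3)/3 = (-3 + T² + 6*T)/3 = -1 + 2*T + T²/3)
x(m) - 60*112 = (-1 + 2*11 + (⅓)*11²) - 60*112 = (-1 + 22 + (⅓)*121) - 6720 = (-1 + 22 + 121/3) - 6720 = 184/3 - 6720 = -19976/3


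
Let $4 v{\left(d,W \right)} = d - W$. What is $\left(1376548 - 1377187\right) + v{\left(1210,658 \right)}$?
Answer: $-501$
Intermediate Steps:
$v{\left(d,W \right)} = - \frac{W}{4} + \frac{d}{4}$ ($v{\left(d,W \right)} = \frac{d - W}{4} = - \frac{W}{4} + \frac{d}{4}$)
$\left(1376548 - 1377187\right) + v{\left(1210,658 \right)} = \left(1376548 - 1377187\right) + \left(\left(- \frac{1}{4}\right) 658 + \frac{1}{4} \cdot 1210\right) = -639 + \left(- \frac{329}{2} + \frac{605}{2}\right) = -639 + 138 = -501$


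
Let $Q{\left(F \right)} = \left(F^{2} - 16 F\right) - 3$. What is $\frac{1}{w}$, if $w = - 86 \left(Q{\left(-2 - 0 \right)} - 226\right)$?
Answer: $\frac{1}{16598} \approx 6.0248 \cdot 10^{-5}$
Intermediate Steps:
$Q{\left(F \right)} = -3 + F^{2} - 16 F$
$w = 16598$ ($w = - 86 \left(\left(-3 + \left(-2 - 0\right)^{2} - 16 \left(-2 - 0\right)\right) - 226\right) = - 86 \left(\left(-3 + \left(-2 + 0\right)^{2} - 16 \left(-2 + 0\right)\right) - 226\right) = - 86 \left(\left(-3 + \left(-2\right)^{2} - -32\right) - 226\right) = - 86 \left(\left(-3 + 4 + 32\right) - 226\right) = - 86 \left(33 - 226\right) = \left(-86\right) \left(-193\right) = 16598$)
$\frac{1}{w} = \frac{1}{16598}$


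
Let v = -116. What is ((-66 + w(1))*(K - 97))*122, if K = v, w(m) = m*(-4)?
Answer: 1819020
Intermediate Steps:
w(m) = -4*m
K = -116
((-66 + w(1))*(K - 97))*122 = ((-66 - 4*1)*(-116 - 97))*122 = ((-66 - 4)*(-213))*122 = -70*(-213)*122 = 14910*122 = 1819020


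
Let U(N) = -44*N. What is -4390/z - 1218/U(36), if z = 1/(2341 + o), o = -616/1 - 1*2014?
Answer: 334939643/264 ≈ 1.2687e+6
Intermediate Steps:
o = -2630 (o = -616*1 - 2014 = -616 - 2014 = -2630)
z = -1/289 (z = 1/(2341 - 2630) = 1/(-289) = -1/289 ≈ -0.0034602)
-4390/z - 1218/U(36) = -4390/(-1/289) - 1218/((-44*36)) = -4390*(-289) - 1218/(-1584) = 1268710 - 1218*(-1/1584) = 1268710 + 203/264 = 334939643/264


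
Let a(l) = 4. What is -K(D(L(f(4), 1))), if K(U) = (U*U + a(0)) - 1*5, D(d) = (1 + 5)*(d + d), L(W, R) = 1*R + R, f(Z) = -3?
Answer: -575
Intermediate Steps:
L(W, R) = 2*R (L(W, R) = R + R = 2*R)
D(d) = 12*d (D(d) = 6*(2*d) = 12*d)
K(U) = -1 + U² (K(U) = (U*U + 4) - 1*5 = (U² + 4) - 5 = (4 + U²) - 5 = -1 + U²)
-K(D(L(f(4), 1))) = -(-1 + (12*(2*1))²) = -(-1 + (12*2)²) = -(-1 + 24²) = -(-1 + 576) = -1*575 = -575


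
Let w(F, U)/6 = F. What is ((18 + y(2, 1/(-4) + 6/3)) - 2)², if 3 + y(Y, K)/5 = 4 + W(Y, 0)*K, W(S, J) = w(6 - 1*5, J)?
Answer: 21609/4 ≈ 5402.3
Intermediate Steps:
w(F, U) = 6*F
W(S, J) = 6 (W(S, J) = 6*(6 - 1*5) = 6*(6 - 5) = 6*1 = 6)
y(Y, K) = 5 + 30*K (y(Y, K) = -15 + 5*(4 + 6*K) = -15 + (20 + 30*K) = 5 + 30*K)
((18 + y(2, 1/(-4) + 6/3)) - 2)² = ((18 + (5 + 30*(1/(-4) + 6/3))) - 2)² = ((18 + (5 + 30*(1*(-¼) + 6*(⅓)))) - 2)² = ((18 + (5 + 30*(-¼ + 2))) - 2)² = ((18 + (5 + 30*(7/4))) - 2)² = ((18 + (5 + 105/2)) - 2)² = ((18 + 115/2) - 2)² = (151/2 - 2)² = (147/2)² = 21609/4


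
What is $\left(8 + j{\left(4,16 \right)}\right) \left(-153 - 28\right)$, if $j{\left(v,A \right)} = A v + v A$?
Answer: $-24616$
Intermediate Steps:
$j{\left(v,A \right)} = 2 A v$ ($j{\left(v,A \right)} = A v + A v = 2 A v$)
$\left(8 + j{\left(4,16 \right)}\right) \left(-153 - 28\right) = \left(8 + 2 \cdot 16 \cdot 4\right) \left(-153 - 28\right) = \left(8 + 128\right) \left(-181\right) = 136 \left(-181\right) = -24616$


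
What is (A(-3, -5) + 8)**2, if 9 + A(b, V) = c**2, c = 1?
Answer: 0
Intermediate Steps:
A(b, V) = -8 (A(b, V) = -9 + 1**2 = -9 + 1 = -8)
(A(-3, -5) + 8)**2 = (-8 + 8)**2 = 0**2 = 0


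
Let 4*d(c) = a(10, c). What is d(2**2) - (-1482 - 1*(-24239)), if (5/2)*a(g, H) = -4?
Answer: -113787/5 ≈ -22757.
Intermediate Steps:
a(g, H) = -8/5 (a(g, H) = (2/5)*(-4) = -8/5)
d(c) = -2/5 (d(c) = (1/4)*(-8/5) = -2/5)
d(2**2) - (-1482 - 1*(-24239)) = -2/5 - (-1482 - 1*(-24239)) = -2/5 - (-1482 + 24239) = -2/5 - 1*22757 = -2/5 - 22757 = -113787/5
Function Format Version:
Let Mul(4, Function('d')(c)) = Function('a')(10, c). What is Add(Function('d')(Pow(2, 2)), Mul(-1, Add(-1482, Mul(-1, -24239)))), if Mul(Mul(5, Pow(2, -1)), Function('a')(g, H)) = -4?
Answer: Rational(-113787, 5) ≈ -22757.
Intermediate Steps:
Function('a')(g, H) = Rational(-8, 5) (Function('a')(g, H) = Mul(Rational(2, 5), -4) = Rational(-8, 5))
Function('d')(c) = Rational(-2, 5) (Function('d')(c) = Mul(Rational(1, 4), Rational(-8, 5)) = Rational(-2, 5))
Add(Function('d')(Pow(2, 2)), Mul(-1, Add(-1482, Mul(-1, -24239)))) = Add(Rational(-2, 5), Mul(-1, Add(-1482, Mul(-1, -24239)))) = Add(Rational(-2, 5), Mul(-1, Add(-1482, 24239))) = Add(Rational(-2, 5), Mul(-1, 22757)) = Add(Rational(-2, 5), -22757) = Rational(-113787, 5)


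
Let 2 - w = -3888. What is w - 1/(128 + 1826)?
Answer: 7601059/1954 ≈ 3890.0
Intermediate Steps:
w = 3890 (w = 2 - 1*(-3888) = 2 + 3888 = 3890)
w - 1/(128 + 1826) = 3890 - 1/(128 + 1826) = 3890 - 1/1954 = 7601059/1954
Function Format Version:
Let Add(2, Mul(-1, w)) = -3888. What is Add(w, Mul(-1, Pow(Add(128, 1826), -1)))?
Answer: Rational(7601059, 1954) ≈ 3890.0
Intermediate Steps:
w = 3890 (w = Add(2, Mul(-1, -3888)) = Add(2, 3888) = 3890)
Add(w, Mul(-1, Pow(Add(128, 1826), -1))) = Add(3890, Mul(-1, Pow(Add(128, 1826), -1))) = Add(3890, Mul(-1, Pow(1954, -1))) = Add(3890, Mul(-1, Rational(1, 1954))) = Add(3890, Rational(-1, 1954)) = Rational(7601059, 1954)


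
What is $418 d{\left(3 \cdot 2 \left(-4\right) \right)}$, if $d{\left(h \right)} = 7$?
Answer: $2926$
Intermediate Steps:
$418 d{\left(3 \cdot 2 \left(-4\right) \right)} = 418 \cdot 7 = 2926$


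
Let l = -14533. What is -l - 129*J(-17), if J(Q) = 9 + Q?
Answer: 15565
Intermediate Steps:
-l - 129*J(-17) = -1*(-14533) - 129*(9 - 17) = 14533 - 129*(-8) = 14533 - 1*(-1032) = 14533 + 1032 = 15565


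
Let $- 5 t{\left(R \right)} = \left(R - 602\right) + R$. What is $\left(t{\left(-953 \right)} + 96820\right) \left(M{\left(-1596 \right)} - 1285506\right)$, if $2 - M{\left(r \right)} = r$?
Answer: $- \frac{624759904064}{5} \approx -1.2495 \cdot 10^{11}$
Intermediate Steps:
$t{\left(R \right)} = \frac{602}{5} - \frac{2 R}{5}$ ($t{\left(R \right)} = - \frac{\left(R - 602\right) + R}{5} = - \frac{\left(-602 + R\right) + R}{5} = - \frac{-602 + 2 R}{5} = \frac{602}{5} - \frac{2 R}{5}$)
$M{\left(r \right)} = 2 - r$
$\left(t{\left(-953 \right)} + 96820\right) \left(M{\left(-1596 \right)} - 1285506\right) = \left(\left(\frac{602}{5} - - \frac{1906}{5}\right) + 96820\right) \left(\left(2 - -1596\right) - 1285506\right) = \left(\left(\frac{602}{5} + \frac{1906}{5}\right) + 96820\right) \left(\left(2 + 1596\right) + \left(-1777441 + 491935\right)\right) = \left(\frac{2508}{5} + 96820\right) \left(1598 - 1285506\right) = \frac{486608}{5} \left(-1283908\right) = - \frac{624759904064}{5}$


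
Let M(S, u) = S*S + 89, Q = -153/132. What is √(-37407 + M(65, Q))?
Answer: 3*I*√3677 ≈ 181.91*I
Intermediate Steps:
Q = -51/44 (Q = -153*1/132 = -51/44 ≈ -1.1591)
M(S, u) = 89 + S² (M(S, u) = S² + 89 = 89 + S²)
√(-37407 + M(65, Q)) = √(-37407 + (89 + 65²)) = √(-37407 + (89 + 4225)) = √(-37407 + 4314) = √(-33093) = 3*I*√3677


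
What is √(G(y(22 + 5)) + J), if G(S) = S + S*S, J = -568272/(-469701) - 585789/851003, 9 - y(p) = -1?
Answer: √1962047166578484064550319/133238986701 ≈ 10.513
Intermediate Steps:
y(p) = 10 (y(p) = 9 - 1*(-1) = 9 + 1 = 10)
J = 69485165909/133238986701 (J = -568272*(-1/469701) - 585789*1/851003 = 189424/156567 - 585789/851003 = 69485165909/133238986701 ≈ 0.52151)
G(S) = S + S²
√(G(y(22 + 5)) + J) = √(10*(1 + 10) + 69485165909/133238986701) = √(10*11 + 69485165909/133238986701) = √(110 + 69485165909/133238986701) = √(14725773703019/133238986701) = √1962047166578484064550319/133238986701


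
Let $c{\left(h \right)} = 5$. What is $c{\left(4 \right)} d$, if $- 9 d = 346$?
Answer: $- \frac{1730}{9} \approx -192.22$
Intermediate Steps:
$d = - \frac{346}{9}$ ($d = \left(- \frac{1}{9}\right) 346 = - \frac{346}{9} \approx -38.444$)
$c{\left(4 \right)} d = 5 \left(- \frac{346}{9}\right) = - \frac{1730}{9}$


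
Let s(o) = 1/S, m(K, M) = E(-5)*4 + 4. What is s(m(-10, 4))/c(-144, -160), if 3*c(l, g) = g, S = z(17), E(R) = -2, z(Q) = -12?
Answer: 1/640 ≈ 0.0015625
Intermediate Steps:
S = -12
c(l, g) = g/3
m(K, M) = -4 (m(K, M) = -2*4 + 4 = -8 + 4 = -4)
s(o) = -1/12 (s(o) = 1/(-12) = -1/12)
s(m(-10, 4))/c(-144, -160) = -1/(12*((1/3)*(-160))) = -1/(12*(-160/3)) = -1/12*(-3/160) = 1/640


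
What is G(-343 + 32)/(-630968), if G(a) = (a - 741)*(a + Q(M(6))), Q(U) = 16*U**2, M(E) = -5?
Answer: 23407/157742 ≈ 0.14839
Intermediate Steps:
G(a) = (-741 + a)*(400 + a) (G(a) = (a - 741)*(a + 16*(-5)**2) = (-741 + a)*(a + 16*25) = (-741 + a)*(a + 400) = (-741 + a)*(400 + a))
G(-343 + 32)/(-630968) = (-296400 + (-343 + 32)**2 - 341*(-343 + 32))/(-630968) = (-296400 + (-311)**2 - 341*(-311))*(-1/630968) = (-296400 + 96721 + 106051)*(-1/630968) = -93628*(-1/630968) = 23407/157742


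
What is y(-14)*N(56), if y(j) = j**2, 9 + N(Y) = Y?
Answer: 9212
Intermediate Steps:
N(Y) = -9 + Y
y(-14)*N(56) = (-14)**2*(-9 + 56) = 196*47 = 9212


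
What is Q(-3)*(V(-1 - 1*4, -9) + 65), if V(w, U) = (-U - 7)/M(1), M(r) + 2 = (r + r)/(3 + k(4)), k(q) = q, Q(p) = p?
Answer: -383/2 ≈ -191.50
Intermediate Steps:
M(r) = -2 + 2*r/7 (M(r) = -2 + (r + r)/(3 + 4) = -2 + (2*r)/7 = -2 + (2*r)*(⅐) = -2 + 2*r/7)
V(w, U) = 49/12 + 7*U/12 (V(w, U) = (-U - 7)/(-2 + (2/7)*1) = (-7 - U)/(-2 + 2/7) = (-7 - U)/(-12/7) = (-7 - U)*(-7/12) = 49/12 + 7*U/12)
Q(-3)*(V(-1 - 1*4, -9) + 65) = -3*((49/12 + (7/12)*(-9)) + 65) = -3*((49/12 - 21/4) + 65) = -3*(-7/6 + 65) = -3*383/6 = -383/2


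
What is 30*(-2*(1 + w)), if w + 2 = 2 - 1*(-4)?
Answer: -300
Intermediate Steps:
w = 4 (w = -2 + (2 - 1*(-4)) = -2 + (2 + 4) = -2 + 6 = 4)
30*(-2*(1 + w)) = 30*(-2*(1 + 4)) = 30*(-2*5) = 30*(-10) = -300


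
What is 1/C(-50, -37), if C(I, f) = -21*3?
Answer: -1/63 ≈ -0.015873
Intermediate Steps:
C(I, f) = -63
1/C(-50, -37) = 1/(-63) = -1/63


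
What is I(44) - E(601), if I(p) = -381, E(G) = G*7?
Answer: -4588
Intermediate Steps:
E(G) = 7*G
I(44) - E(601) = -381 - 7*601 = -381 - 1*4207 = -381 - 4207 = -4588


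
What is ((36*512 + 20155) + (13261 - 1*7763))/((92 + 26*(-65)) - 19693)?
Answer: -14695/7097 ≈ -2.0706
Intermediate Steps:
((36*512 + 20155) + (13261 - 1*7763))/((92 + 26*(-65)) - 19693) = ((18432 + 20155) + (13261 - 7763))/((92 - 1690) - 19693) = (38587 + 5498)/(-1598 - 19693) = 44085/(-21291) = 44085*(-1/21291) = -14695/7097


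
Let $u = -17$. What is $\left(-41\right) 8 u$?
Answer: $5576$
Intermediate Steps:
$\left(-41\right) 8 u = \left(-41\right) 8 \left(-17\right) = \left(-328\right) \left(-17\right) = 5576$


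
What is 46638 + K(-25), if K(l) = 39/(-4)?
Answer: 186513/4 ≈ 46628.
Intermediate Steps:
K(l) = -39/4 (K(l) = 39*(-1/4) = -39/4)
46638 + K(-25) = 46638 - 39/4 = 186513/4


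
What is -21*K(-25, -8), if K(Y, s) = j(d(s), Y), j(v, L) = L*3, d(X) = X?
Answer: 1575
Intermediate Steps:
j(v, L) = 3*L
K(Y, s) = 3*Y
-21*K(-25, -8) = -63*(-25) = -21*(-75) = 1575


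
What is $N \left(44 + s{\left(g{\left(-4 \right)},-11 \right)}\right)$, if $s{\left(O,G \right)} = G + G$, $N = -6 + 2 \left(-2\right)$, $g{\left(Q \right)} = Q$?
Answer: $-220$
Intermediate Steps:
$N = -10$ ($N = -6 - 4 = -10$)
$s{\left(O,G \right)} = 2 G$
$N \left(44 + s{\left(g{\left(-4 \right)},-11 \right)}\right) = - 10 \left(44 + 2 \left(-11\right)\right) = - 10 \left(44 - 22\right) = \left(-10\right) 22 = -220$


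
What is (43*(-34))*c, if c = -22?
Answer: 32164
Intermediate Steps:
(43*(-34))*c = (43*(-34))*(-22) = -1462*(-22) = 32164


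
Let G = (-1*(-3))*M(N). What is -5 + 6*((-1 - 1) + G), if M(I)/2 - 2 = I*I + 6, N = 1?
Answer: 307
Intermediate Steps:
M(I) = 16 + 2*I² (M(I) = 4 + 2*(I*I + 6) = 4 + 2*(I² + 6) = 4 + 2*(6 + I²) = 4 + (12 + 2*I²) = 16 + 2*I²)
G = 54 (G = (-1*(-3))*(16 + 2*1²) = 3*(16 + 2*1) = 3*(16 + 2) = 3*18 = 54)
-5 + 6*((-1 - 1) + G) = -5 + 6*((-1 - 1) + 54) = -5 + 6*(-2 + 54) = -5 + 6*52 = -5 + 312 = 307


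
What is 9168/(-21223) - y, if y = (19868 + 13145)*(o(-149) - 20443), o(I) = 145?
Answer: 14221487170734/21223 ≈ 6.7010e+8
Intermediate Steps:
y = -670097874 (y = (19868 + 13145)*(145 - 20443) = 33013*(-20298) = -670097874)
9168/(-21223) - y = 9168/(-21223) - 1*(-670097874) = 9168*(-1/21223) + 670097874 = -9168/21223 + 670097874 = 14221487170734/21223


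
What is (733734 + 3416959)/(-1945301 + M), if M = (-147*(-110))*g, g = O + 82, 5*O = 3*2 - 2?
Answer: -4150693/606425 ≈ -6.8445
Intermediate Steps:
O = ⅘ (O = (3*2 - 2)/5 = (6 - 2)/5 = (⅕)*4 = ⅘ ≈ 0.80000)
g = 414/5 (g = ⅘ + 82 = 414/5 ≈ 82.800)
M = 1338876 (M = -147*(-110)*(414/5) = 16170*(414/5) = 1338876)
(733734 + 3416959)/(-1945301 + M) = (733734 + 3416959)/(-1945301 + 1338876) = 4150693/(-606425) = 4150693*(-1/606425) = -4150693/606425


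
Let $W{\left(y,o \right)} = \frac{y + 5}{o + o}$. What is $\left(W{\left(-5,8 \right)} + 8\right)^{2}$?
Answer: $64$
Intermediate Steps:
$W{\left(y,o \right)} = \frac{5 + y}{2 o}$
$\left(W{\left(-5,8 \right)} + 8\right)^{2} = \left(\frac{5 - 5}{2 \cdot 8} + 8\right)^{2} = \left(\frac{1}{2} \cdot \frac{1}{8} \cdot 0 + 8\right)^{2} = \left(0 + 8\right)^{2} = 8^{2} = 64$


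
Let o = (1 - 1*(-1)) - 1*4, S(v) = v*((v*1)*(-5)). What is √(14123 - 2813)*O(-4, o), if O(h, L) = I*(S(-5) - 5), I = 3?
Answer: -390*√11310 ≈ -41476.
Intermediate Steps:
S(v) = -5*v² (S(v) = v*(v*(-5)) = v*(-5*v) = -5*v²)
o = -2 (o = (1 + 1) - 4 = 2 - 4 = -2)
O(h, L) = -390 (O(h, L) = 3*(-5*(-5)² - 5) = 3*(-5*25 - 5) = 3*(-125 - 5) = 3*(-130) = -390)
√(14123 - 2813)*O(-4, o) = √(14123 - 2813)*(-390) = √11310*(-390) = -390*√11310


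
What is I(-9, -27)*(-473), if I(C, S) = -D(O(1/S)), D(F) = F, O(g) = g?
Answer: -473/27 ≈ -17.519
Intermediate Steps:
I(C, S) = -1/S
I(-9, -27)*(-473) = -1/(-27)*(-473) = -1*(-1/27)*(-473) = (1/27)*(-473) = -473/27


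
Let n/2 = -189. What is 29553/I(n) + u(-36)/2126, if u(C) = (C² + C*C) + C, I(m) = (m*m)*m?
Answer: 22997853139/19137597192 ≈ 1.2017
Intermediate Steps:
n = -378 (n = 2*(-189) = -378)
I(m) = m³ (I(m) = m²*m = m³)
u(C) = C + 2*C² (u(C) = (C² + C²) + C = 2*C² + C = C + 2*C²)
29553/I(n) + u(-36)/2126 = 29553/((-378)³) - 36*(1 + 2*(-36))/2126 = 29553/(-54010152) - 36*(1 - 72)*(1/2126) = 29553*(-1/54010152) - 36*(-71)*(1/2126) = -9851/18003384 + 2556*(1/2126) = -9851/18003384 + 1278/1063 = 22997853139/19137597192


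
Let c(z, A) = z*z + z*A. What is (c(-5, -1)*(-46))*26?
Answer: -35880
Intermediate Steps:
c(z, A) = z**2 + A*z
(c(-5, -1)*(-46))*26 = (-5*(-1 - 5)*(-46))*26 = (-5*(-6)*(-46))*26 = (30*(-46))*26 = -1380*26 = -35880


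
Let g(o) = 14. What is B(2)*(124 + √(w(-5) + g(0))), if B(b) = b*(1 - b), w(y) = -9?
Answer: -248 - 2*√5 ≈ -252.47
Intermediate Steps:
B(2)*(124 + √(w(-5) + g(0))) = (2*(1 - 1*2))*(124 + √(-9 + 14)) = (2*(1 - 2))*(124 + √5) = (2*(-1))*(124 + √5) = -2*(124 + √5) = -248 - 2*√5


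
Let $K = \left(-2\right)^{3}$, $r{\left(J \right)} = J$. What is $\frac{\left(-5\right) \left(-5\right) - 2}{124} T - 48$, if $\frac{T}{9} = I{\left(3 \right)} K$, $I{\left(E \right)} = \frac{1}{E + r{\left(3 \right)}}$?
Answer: $- \frac{1557}{31} \approx -50.226$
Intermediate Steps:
$K = -8$
$I{\left(E \right)} = \frac{1}{3 + E}$ ($I{\left(E \right)} = \frac{1}{E + 3} = \frac{1}{3 + E}$)
$T = -12$ ($T = 9 \frac{1}{3 + 3} \left(-8\right) = 9 \cdot \frac{1}{6} \left(-8\right) = 9 \left(- \frac{4}{3}\right) = -12$)
$\frac{\left(-5\right) \left(-5\right) - 2}{124} T - 48 = \frac{\left(-5\right) \left(-5\right) - 2}{124} \left(-12\right) - 48 = \left(25 - 2\right) \frac{1}{124} \left(-12\right) - 48 = 23 \cdot \frac{1}{124} \left(-12\right) - 48 = \frac{23}{124} \left(-12\right) - 48 = - \frac{69}{31} - 48 = - \frac{1557}{31}$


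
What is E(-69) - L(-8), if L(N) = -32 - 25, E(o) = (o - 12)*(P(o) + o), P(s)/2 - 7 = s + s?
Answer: 26868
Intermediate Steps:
P(s) = 14 + 4*s (P(s) = 14 + 2*(s + s) = 14 + 2*(2*s) = 14 + 4*s)
E(o) = (-12 + o)*(14 + 5*o) (E(o) = (o - 12)*((14 + 4*o) + o) = (-12 + o)*(14 + 5*o))
L(N) = -57
E(-69) - L(-8) = (-168 - 46*(-69) + 5*(-69)²) - 1*(-57) = (-168 + 3174 + 5*4761) + 57 = (-168 + 3174 + 23805) + 57 = 26811 + 57 = 26868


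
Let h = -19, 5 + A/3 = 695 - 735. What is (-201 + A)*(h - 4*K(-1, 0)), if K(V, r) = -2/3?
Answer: 5488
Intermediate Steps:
K(V, r) = -⅔ (K(V, r) = -2*⅓ = -⅔)
A = -135 (A = -15 + 3*(695 - 735) = -15 + 3*(-40) = -15 - 120 = -135)
(-201 + A)*(h - 4*K(-1, 0)) = (-201 - 135)*(-19 - 4*(-⅔)) = -336*(-19 + 8/3) = -336*(-49/3) = 5488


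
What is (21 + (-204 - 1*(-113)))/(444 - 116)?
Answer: -35/164 ≈ -0.21341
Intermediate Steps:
(21 + (-204 - 1*(-113)))/(444 - 116) = (21 + (-204 + 113))/328 = (21 - 91)*(1/328) = -70*1/328 = -35/164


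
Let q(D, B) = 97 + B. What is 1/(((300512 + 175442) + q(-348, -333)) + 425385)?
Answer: 1/901103 ≈ 1.1098e-6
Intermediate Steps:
1/(((300512 + 175442) + q(-348, -333)) + 425385) = 1/(((300512 + 175442) + (97 - 333)) + 425385) = 1/((475954 - 236) + 425385) = 1/(475718 + 425385) = 1/901103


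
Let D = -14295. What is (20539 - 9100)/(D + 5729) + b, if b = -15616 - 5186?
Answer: -178201371/8566 ≈ -20803.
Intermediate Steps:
b = -20802
(20539 - 9100)/(D + 5729) + b = (20539 - 9100)/(-14295 + 5729) - 20802 = 11439/(-8566) - 20802 = 11439*(-1/8566) - 20802 = -11439/8566 - 20802 = -178201371/8566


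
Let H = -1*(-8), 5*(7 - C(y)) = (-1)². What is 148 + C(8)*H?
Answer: 1012/5 ≈ 202.40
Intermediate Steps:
C(y) = 34/5 (C(y) = 7 - ⅕*(-1)² = 7 - ⅕*1 = 7 - ⅕ = 34/5)
H = 8
148 + C(8)*H = 148 + (34/5)*8 = 148 + 272/5 = 1012/5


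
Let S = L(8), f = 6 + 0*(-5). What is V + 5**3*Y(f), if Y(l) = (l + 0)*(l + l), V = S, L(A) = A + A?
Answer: 9016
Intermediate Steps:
f = 6 (f = 6 + 0 = 6)
L(A) = 2*A
S = 16 (S = 2*8 = 16)
V = 16
Y(l) = 2*l**2 (Y(l) = l*(2*l) = 2*l**2)
V + 5**3*Y(f) = 16 + 5**3*(2*6**2) = 16 + 125*(2*36) = 16 + 125*72 = 16 + 9000 = 9016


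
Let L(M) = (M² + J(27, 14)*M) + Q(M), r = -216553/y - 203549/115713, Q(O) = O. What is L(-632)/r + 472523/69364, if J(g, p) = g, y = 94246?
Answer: -288736563920588515427/3068779637855852 ≈ -94088.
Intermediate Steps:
r = -44241676343/10905487398 (r = -216553/94246 - 203549/115713 = -44241676343/10905487398 ≈ -4.0568)
L(M) = M² + 28*M (L(M) = (M² + 27*M) + M = M² + 28*M)
L(-632)/r + 472523/69364 = (-632*(28 - 632))/(-44241676343/10905487398) + 472523/69364 = -632*(-604)*(-10905487398/44241676343) + 472523*(1/69364) = 381728*(-10905487398/44241676343) + 472523/69364 = -4162929893463744/44241676343 + 472523/69364 = -288736563920588515427/3068779637855852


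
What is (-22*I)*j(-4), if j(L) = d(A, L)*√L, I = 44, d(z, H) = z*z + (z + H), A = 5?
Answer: -50336*I ≈ -50336.0*I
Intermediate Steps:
d(z, H) = H + z + z² (d(z, H) = z² + (H + z) = H + z + z²)
j(L) = √L*(30 + L) (j(L) = (L + 5 + 5²)*√L = (L + 5 + 25)*√L = (30 + L)*√L = √L*(30 + L))
(-22*I)*j(-4) = (-22*44)*(√(-4)*(30 - 4)) = -968*2*I*26 = -50336*I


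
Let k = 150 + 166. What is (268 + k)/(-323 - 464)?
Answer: -584/787 ≈ -0.74206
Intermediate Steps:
k = 316
(268 + k)/(-323 - 464) = (268 + 316)/(-323 - 464) = 584/(-787) = 584*(-1/787) = -584/787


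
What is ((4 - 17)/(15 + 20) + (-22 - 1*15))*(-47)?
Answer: 61476/35 ≈ 1756.5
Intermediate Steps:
((4 - 17)/(15 + 20) + (-22 - 1*15))*(-47) = (-13/35 + (-22 - 15))*(-47) = (-13*1/35 - 37)*(-47) = (-13/35 - 37)*(-47) = -1308/35*(-47) = 61476/35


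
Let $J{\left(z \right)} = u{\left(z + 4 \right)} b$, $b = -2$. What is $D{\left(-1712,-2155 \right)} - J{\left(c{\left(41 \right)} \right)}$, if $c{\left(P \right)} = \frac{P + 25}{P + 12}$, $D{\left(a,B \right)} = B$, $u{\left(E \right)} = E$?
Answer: $- \frac{113659}{53} \approx -2144.5$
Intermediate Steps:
$c{\left(P \right)} = \frac{25 + P}{12 + P}$
$J{\left(z \right)} = -8 - 2 z$ ($J{\left(z \right)} = \left(z + 4\right) \left(-2\right) = \left(4 + z\right) \left(-2\right) = -8 - 2 z$)
$D{\left(-1712,-2155 \right)} - J{\left(c{\left(41 \right)} \right)} = -2155 - \left(-8 - 2 \frac{25 + 41}{12 + 41}\right) = -2155 - \left(-8 - 2 \cdot \frac{1}{53} \cdot 66\right) = -2155 - \left(-8 - \frac{132}{53}\right) = -2155 - - \frac{556}{53} = -2155 + \frac{556}{53} = - \frac{113659}{53}$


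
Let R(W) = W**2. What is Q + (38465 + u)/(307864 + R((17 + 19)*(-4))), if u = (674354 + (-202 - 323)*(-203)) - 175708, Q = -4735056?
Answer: -777969378957/164300 ≈ -4.7351e+6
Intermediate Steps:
u = 605221 (u = (674354 - 525*(-203)) - 175708 = (674354 + 106575) - 175708 = 780929 - 175708 = 605221)
Q + (38465 + u)/(307864 + R((17 + 19)*(-4))) = -4735056 + (38465 + 605221)/(307864 + ((17 + 19)*(-4))**2) = -4735056 + 643686/(307864 + (36*(-4))**2) = -4735056 + 643686/(307864 + (-144)**2) = -4735056 + 643686/(307864 + 20736) = -4735056 + 643686/328600 = -4735056 + 643686*(1/328600) = -4735056 + 321843/164300 = -777969378957/164300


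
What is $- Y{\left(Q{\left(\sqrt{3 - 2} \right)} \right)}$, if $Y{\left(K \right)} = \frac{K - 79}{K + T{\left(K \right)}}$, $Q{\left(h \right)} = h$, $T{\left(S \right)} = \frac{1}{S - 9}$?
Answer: $\frac{624}{7} \approx 89.143$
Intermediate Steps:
$T{\left(S \right)} = \frac{1}{-9 + S}$
$Y{\left(K \right)} = \frac{-79 + K}{K + \frac{1}{-9 + K}}$ ($Y{\left(K \right)} = \frac{K - 79}{K + \frac{1}{-9 + K}} = \frac{-79 + K}{K + \frac{1}{-9 + K}}$)
$- Y{\left(Q{\left(\sqrt{3 - 2} \right)} \right)} = - \frac{\left(-79 + \sqrt{3 - 2}\right) \left(-9 + \sqrt{3 - 2}\right)}{1 + \sqrt{3 - 2} \left(-9 + \sqrt{3 - 2}\right)} = - \frac{\left(-79 + \sqrt{1}\right) \left(-9 + \sqrt{1}\right)}{1 + \sqrt{1} \left(-9 + \sqrt{1}\right)} = - \frac{\left(-79 + 1\right) \left(-9 + 1\right)}{1 + 1 \left(-9 + 1\right)} = - \frac{\left(-78\right) \left(-8\right)}{1 + 1 \left(-8\right)} = - \frac{\left(-78\right) \left(-8\right)}{1 - 8} = - \frac{\left(-78\right) \left(-8\right)}{-7} = - \frac{\left(-1\right) \left(-78\right) \left(-8\right)}{7} = \left(-1\right) \left(- \frac{624}{7}\right) = \frac{624}{7}$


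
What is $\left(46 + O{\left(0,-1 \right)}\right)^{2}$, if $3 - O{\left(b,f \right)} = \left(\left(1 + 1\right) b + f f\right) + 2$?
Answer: $2116$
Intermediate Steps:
$O{\left(b,f \right)} = 1 - f^{2} - 2 b$ ($O{\left(b,f \right)} = 3 - \left(\left(\left(1 + 1\right) b + f f\right) + 2\right) = 3 - \left(\left(2 b + f^{2}\right) + 2\right) = 3 - \left(\left(f^{2} + 2 b\right) + 2\right) = 3 - \left(2 + f^{2} + 2 b\right) = 1 - f^{2} - 2 b$)
$\left(46 + O{\left(0,-1 \right)}\right)^{2} = \left(46 - 0\right)^{2} = \left(46 + \left(1 - 1 + 0\right)\right)^{2} = \left(46 + 0\right)^{2} = 46^{2} = 2116$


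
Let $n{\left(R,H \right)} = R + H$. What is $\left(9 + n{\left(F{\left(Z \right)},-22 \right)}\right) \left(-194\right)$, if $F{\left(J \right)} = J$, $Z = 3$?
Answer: $1940$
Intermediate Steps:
$n{\left(R,H \right)} = H + R$
$\left(9 + n{\left(F{\left(Z \right)},-22 \right)}\right) \left(-194\right) = \left(9 + \left(-22 + 3\right)\right) \left(-194\right) = \left(9 - 19\right) \left(-194\right) = \left(-10\right) \left(-194\right) = 1940$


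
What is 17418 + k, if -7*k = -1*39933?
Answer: 161859/7 ≈ 23123.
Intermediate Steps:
k = 39933/7 (k = -(-1)*39933/7 = -⅐*(-39933) = 39933/7 ≈ 5704.7)
17418 + k = 17418 + 39933/7 = 161859/7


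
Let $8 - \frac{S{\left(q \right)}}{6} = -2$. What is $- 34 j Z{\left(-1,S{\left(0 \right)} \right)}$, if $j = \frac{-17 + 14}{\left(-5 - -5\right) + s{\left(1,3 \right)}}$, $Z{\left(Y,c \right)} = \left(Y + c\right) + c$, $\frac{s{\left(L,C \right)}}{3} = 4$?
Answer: $\frac{2023}{2} \approx 1011.5$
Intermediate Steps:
$S{\left(q \right)} = 60$ ($S{\left(q \right)} = 48 - -12 = 48 + 12 = 60$)
$s{\left(L,C \right)} = 12$ ($s{\left(L,C \right)} = 3 \cdot 4 = 12$)
$Z{\left(Y,c \right)} = Y + 2 c$
$j = - \frac{1}{4}$ ($j = \frac{-17 + 14}{\left(-5 - -5\right) + 12} = - \frac{3}{\left(-5 + 5\right) + 12} = - \frac{3}{0 + 12} = - \frac{3}{12} = \left(-3\right) \frac{1}{12} = - \frac{1}{4} \approx -0.25$)
$- 34 j Z{\left(-1,S{\left(0 \right)} \right)} = \left(-34\right) \left(- \frac{1}{4}\right) \left(-1 + 2 \cdot 60\right) = \frac{17 \left(-1 + 120\right)}{2} = \frac{17}{2} \cdot 119 = \frac{2023}{2}$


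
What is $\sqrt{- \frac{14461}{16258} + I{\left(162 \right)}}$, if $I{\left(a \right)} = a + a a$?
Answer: $\frac{\sqrt{6979466518046}}{16258} \approx 162.5$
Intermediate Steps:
$I{\left(a \right)} = a + a^{2}$
$\sqrt{- \frac{14461}{16258} + I{\left(162 \right)}} = \sqrt{- \frac{14461}{16258} + 162 \left(1 + 162\right)} = \sqrt{\left(-14461\right) \frac{1}{16258} + 162 \cdot 163} = \sqrt{- \frac{14461}{16258} + 26406} = \sqrt{\frac{429294287}{16258}} = \frac{\sqrt{6979466518046}}{16258}$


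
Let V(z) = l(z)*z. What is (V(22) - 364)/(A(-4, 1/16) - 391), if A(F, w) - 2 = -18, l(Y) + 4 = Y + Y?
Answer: -516/407 ≈ -1.2678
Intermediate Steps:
l(Y) = -4 + 2*Y (l(Y) = -4 + (Y + Y) = -4 + 2*Y)
A(F, w) = -16 (A(F, w) = 2 - 18 = -16)
V(z) = z*(-4 + 2*z) (V(z) = (-4 + 2*z)*z = z*(-4 + 2*z))
(V(22) - 364)/(A(-4, 1/16) - 391) = (2*22*(-2 + 22) - 364)/(-16 - 391) = (2*22*20 - 364)/(-407) = (880 - 364)*(-1/407) = 516*(-1/407) = -516/407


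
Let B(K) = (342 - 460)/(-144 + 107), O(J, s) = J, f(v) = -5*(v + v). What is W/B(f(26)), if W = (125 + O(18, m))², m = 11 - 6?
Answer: 756613/118 ≈ 6412.0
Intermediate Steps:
f(v) = -10*v
m = 5
B(K) = 118/37 (B(K) = -118/(-37) = -118*(-1/37) = 118/37)
W = 20449 (W = (125 + 18)² = 143² = 20449)
W/B(f(26)) = 20449/(118/37) = 20449*(37/118) = 756613/118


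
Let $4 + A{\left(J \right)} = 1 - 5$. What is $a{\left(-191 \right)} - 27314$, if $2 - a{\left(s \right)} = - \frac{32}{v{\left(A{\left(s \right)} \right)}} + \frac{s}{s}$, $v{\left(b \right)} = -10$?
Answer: $- \frac{136581}{5} \approx -27316.0$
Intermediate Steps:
$A{\left(J \right)} = -8$ ($A{\left(J \right)} = -4 + \left(1 - 5\right) = -4 - 4 = -8$)
$a{\left(s \right)} = - \frac{11}{5}$ ($a{\left(s \right)} = 2 - \left(- \frac{32}{-10} + \frac{s}{s}\right) = 2 - \left(\left(-32\right) \left(- \frac{1}{10}\right) + 1\right) = 2 - \left(\frac{16}{5} + 1\right) = 2 - \frac{21}{5} = - \frac{11}{5}$)
$a{\left(-191 \right)} - 27314 = - \frac{11}{5} - 27314 = - \frac{136581}{5}$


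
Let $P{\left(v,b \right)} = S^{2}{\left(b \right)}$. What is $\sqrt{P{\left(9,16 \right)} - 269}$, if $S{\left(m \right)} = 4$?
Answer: $i \sqrt{253} \approx 15.906 i$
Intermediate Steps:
$P{\left(v,b \right)} = 16$ ($P{\left(v,b \right)} = 4^{2} = 16$)
$\sqrt{P{\left(9,16 \right)} - 269} = \sqrt{16 - 269} = \sqrt{-253} = i \sqrt{253}$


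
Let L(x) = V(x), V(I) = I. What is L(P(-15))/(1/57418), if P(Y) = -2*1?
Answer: -114836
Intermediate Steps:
P(Y) = -2
L(x) = x
L(P(-15))/(1/57418) = -2/(1/57418) = -2/1/57418 = -2*57418 = -114836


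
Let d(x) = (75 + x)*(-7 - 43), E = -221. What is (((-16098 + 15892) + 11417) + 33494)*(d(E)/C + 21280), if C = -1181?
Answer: 1123185407900/1181 ≈ 9.5105e+8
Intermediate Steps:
d(x) = -3750 - 50*x (d(x) = (75 + x)*(-50) = -3750 - 50*x)
(((-16098 + 15892) + 11417) + 33494)*(d(E)/C + 21280) = (((-16098 + 15892) + 11417) + 33494)*((-3750 - 50*(-221))/(-1181) + 21280) = ((-206 + 11417) + 33494)*((-3750 + 11050)*(-1/1181) + 21280) = (11211 + 33494)*(7300*(-1/1181) + 21280) = 44705*(-7300/1181 + 21280) = 44705*(25124380/1181) = 1123185407900/1181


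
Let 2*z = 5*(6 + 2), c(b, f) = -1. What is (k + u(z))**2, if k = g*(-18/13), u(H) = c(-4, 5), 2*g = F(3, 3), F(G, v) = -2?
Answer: 25/169 ≈ 0.14793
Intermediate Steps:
g = -1 (g = (1/2)*(-2) = -1)
z = 20 (z = (5*(6 + 2))/2 = (5*8)/2 = (1/2)*40 = 20)
u(H) = -1
k = 18/13 (k = -(-18)/13 = -1*(-18/13) = 18/13 ≈ 1.3846)
(k + u(z))**2 = (18/13 - 1)**2 = (5/13)**2 = 25/169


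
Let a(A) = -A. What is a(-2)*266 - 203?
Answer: 329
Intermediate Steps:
a(-2)*266 - 203 = -1*(-2)*266 - 203 = 2*266 - 203 = 532 - 203 = 329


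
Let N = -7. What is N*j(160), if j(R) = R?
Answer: -1120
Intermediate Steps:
N*j(160) = -7*160 = -1120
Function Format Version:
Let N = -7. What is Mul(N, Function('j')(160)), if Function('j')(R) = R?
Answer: -1120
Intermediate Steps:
Mul(N, Function('j')(160)) = Mul(-7, 160) = -1120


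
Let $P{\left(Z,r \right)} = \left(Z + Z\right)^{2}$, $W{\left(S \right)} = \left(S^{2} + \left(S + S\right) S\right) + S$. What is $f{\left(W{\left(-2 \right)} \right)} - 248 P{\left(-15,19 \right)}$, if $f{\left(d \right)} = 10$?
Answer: $-223190$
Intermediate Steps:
$W{\left(S \right)} = S + 3 S^{2}$ ($W{\left(S \right)} = \left(S^{2} + 2 S S\right) + S = \left(S^{2} + 2 S^{2}\right) + S = 3 S^{2} + S = S + 3 S^{2}$)
$P{\left(Z,r \right)} = 4 Z^{2}$ ($P{\left(Z,r \right)} = \left(2 Z\right)^{2} = 4 Z^{2}$)
$f{\left(W{\left(-2 \right)} \right)} - 248 P{\left(-15,19 \right)} = 10 - 248 \cdot 4 \left(-15\right)^{2} = 10 - 248 \cdot 4 \cdot 225 = 10 - 223200 = -223190$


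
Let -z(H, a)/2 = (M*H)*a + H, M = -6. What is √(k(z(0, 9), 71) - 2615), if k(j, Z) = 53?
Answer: I*√2562 ≈ 50.616*I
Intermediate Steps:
z(H, a) = -2*H + 12*H*a (z(H, a) = -2*((-6*H)*a + H) = -2*(-6*H*a + H) = -2*(H - 6*H*a) = -2*H + 12*H*a)
√(k(z(0, 9), 71) - 2615) = √(53 - 2615) = √(-2562) = I*√2562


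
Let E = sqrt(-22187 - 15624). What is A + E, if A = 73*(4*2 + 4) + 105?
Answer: 981 + I*sqrt(37811) ≈ 981.0 + 194.45*I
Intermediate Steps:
E = I*sqrt(37811) (E = sqrt(-37811) = I*sqrt(37811) ≈ 194.45*I)
A = 981 (A = 73*(8 + 4) + 105 = 73*12 + 105 = 876 + 105 = 981)
A + E = 981 + I*sqrt(37811)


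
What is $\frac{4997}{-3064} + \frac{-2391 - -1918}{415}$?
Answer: $- \frac{3523027}{1271560} \approx -2.7706$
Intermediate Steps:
$\frac{4997}{-3064} + \frac{-2391 - -1918}{415} = 4997 \left(- \frac{1}{3064}\right) + \left(-2391 + 1918\right) \frac{1}{415} = - \frac{4997}{3064} - \frac{473}{415} = - \frac{3523027}{1271560}$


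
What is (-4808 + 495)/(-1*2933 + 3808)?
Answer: -4313/875 ≈ -4.9291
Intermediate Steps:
(-4808 + 495)/(-1*2933 + 3808) = -4313/(-2933 + 3808) = -4313/875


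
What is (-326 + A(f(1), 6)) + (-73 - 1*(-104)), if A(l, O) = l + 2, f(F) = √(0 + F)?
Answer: -292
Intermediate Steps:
f(F) = √F
A(l, O) = 2 + l
(-326 + A(f(1), 6)) + (-73 - 1*(-104)) = (-326 + (2 + √1)) + (-73 - 1*(-104)) = (-326 + (2 + 1)) + (-73 + 104) = (-326 + 3) + 31 = -323 + 31 = -292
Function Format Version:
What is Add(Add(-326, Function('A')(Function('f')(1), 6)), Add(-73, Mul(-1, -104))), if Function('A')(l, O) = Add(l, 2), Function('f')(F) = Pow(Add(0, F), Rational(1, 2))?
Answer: -292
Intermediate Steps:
Function('f')(F) = Pow(F, Rational(1, 2))
Function('A')(l, O) = Add(2, l)
Add(Add(-326, Function('A')(Function('f')(1), 6)), Add(-73, Mul(-1, -104))) = Add(Add(-326, Add(2, Pow(1, Rational(1, 2)))), Add(-73, Mul(-1, -104))) = Add(Add(-326, Add(2, 1)), Add(-73, 104)) = Add(Add(-326, 3), 31) = Add(-323, 31) = -292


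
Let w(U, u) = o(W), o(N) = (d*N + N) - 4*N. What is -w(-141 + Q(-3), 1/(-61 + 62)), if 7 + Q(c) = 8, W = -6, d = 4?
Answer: 6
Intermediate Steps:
Q(c) = 1 (Q(c) = -7 + 8 = 1)
o(N) = N (o(N) = (4*N + N) - 4*N = 5*N - 4*N = N)
w(U, u) = -6
-w(-141 + Q(-3), 1/(-61 + 62)) = -1*(-6) = 6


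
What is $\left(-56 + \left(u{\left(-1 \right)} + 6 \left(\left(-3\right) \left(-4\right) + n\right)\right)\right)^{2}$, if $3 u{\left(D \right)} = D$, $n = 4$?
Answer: $\frac{14161}{9} \approx 1573.4$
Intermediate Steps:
$u{\left(D \right)} = \frac{D}{3}$
$\left(-56 + \left(u{\left(-1 \right)} + 6 \left(\left(-3\right) \left(-4\right) + n\right)\right)\right)^{2} = \left(-56 + \left(\frac{1}{3} \left(-1\right) + 6 \left(\left(-3\right) \left(-4\right) + 4\right)\right)\right)^{2} = \left(-56 - \left(\frac{1}{3} - 6 \left(12 + 4\right)\right)\right)^{2} = \left(-56 + \left(- \frac{1}{3} + 6 \cdot 16\right)\right)^{2} = \left(-56 + \left(- \frac{1}{3} + 96\right)\right)^{2} = \left(-56 + \frac{287}{3}\right)^{2} = \left(\frac{119}{3}\right)^{2} = \frac{14161}{9}$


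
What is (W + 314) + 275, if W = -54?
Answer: 535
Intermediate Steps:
(W + 314) + 275 = (-54 + 314) + 275 = 260 + 275 = 535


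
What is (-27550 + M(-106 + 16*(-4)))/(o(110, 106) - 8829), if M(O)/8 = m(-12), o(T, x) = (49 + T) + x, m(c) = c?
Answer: 13823/4282 ≈ 3.2282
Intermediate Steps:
o(T, x) = 49 + T + x
M(O) = -96 (M(O) = 8*(-12) = -96)
(-27550 + M(-106 + 16*(-4)))/(o(110, 106) - 8829) = (-27550 - 96)/((49 + 110 + 106) - 8829) = -27646/(265 - 8829) = -27646/(-8564) = -27646*(-1/8564) = 13823/4282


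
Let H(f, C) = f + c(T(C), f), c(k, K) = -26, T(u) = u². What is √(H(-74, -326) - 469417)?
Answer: I*√469517 ≈ 685.21*I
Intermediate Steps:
H(f, C) = -26 + f (H(f, C) = f - 26 = -26 + f)
√(H(-74, -326) - 469417) = √((-26 - 74) - 469417) = √(-100 - 469417) = √(-469517) = I*√469517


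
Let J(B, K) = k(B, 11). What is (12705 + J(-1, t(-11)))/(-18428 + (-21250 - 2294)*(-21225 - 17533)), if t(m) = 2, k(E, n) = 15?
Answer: 3180/228124981 ≈ 1.3940e-5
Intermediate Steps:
J(B, K) = 15
(12705 + J(-1, t(-11)))/(-18428 + (-21250 - 2294)*(-21225 - 17533)) = (12705 + 15)/(-18428 + (-21250 - 2294)*(-21225 - 17533)) = 12720/(-18428 - 23544*(-38758)) = 12720/(-18428 + 912518352) = 12720/912499924 = 12720*(1/912499924) = 3180/228124981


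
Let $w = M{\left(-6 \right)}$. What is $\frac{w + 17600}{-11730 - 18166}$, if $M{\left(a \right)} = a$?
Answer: $- \frac{8797}{14948} \approx -0.58851$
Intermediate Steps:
$w = -6$
$\frac{w + 17600}{-11730 - 18166} = \frac{-6 + 17600}{-11730 - 18166} = \frac{17594}{-29896} = 17594 \left(- \frac{1}{29896}\right) = - \frac{8797}{14948}$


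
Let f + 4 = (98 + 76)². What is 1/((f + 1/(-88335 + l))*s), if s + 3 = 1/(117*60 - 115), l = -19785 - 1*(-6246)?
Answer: -351719985/31940260182539 ≈ -1.1012e-5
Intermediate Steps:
l = -13539 (l = -19785 + 6246 = -13539)
f = 30272 (f = -4 + (98 + 76)² = -4 + 174² = -4 + 30276 = 30272)
s = -20714/6905 (s = -3 + 1/(117*60 - 115) = -3 + 1/(7020 - 115) = -3 + 1/6905 = -20714/6905 ≈ -2.9999)
1/((f + 1/(-88335 + l))*s) = 1/((30272 + 1/(-88335 - 13539))*(-20714/6905)) = -6905/20714/(30272 + 1/(-101874)) = -6905/20714/(30272 - 1/101874) = -6905/20714/(3083929727/101874) = (101874/3083929727)*(-6905/20714) = -351719985/31940260182539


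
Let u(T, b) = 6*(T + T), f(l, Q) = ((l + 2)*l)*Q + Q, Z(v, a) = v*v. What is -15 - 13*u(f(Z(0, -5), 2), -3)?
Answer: -327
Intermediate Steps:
Z(v, a) = v**2
f(l, Q) = Q + Q*l*(2 + l) (f(l, Q) = ((2 + l)*l)*Q + Q = (l*(2 + l))*Q + Q = Q*l*(2 + l) + Q = Q + Q*l*(2 + l))
u(T, b) = 12*T (u(T, b) = 6*(2*T) = 12*T)
-15 - 13*u(f(Z(0, -5), 2), -3) = -15 - 156*2*(1 + (0**2)**2 + 2*0**2) = -15 - 156*2*(1 + 0**2 + 2*0) = -15 - 156*2*(1 + 0 + 0) = -15 - 156*2*1 = -15 - 156*2 = -15 - 13*24 = -15 - 312 = -327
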